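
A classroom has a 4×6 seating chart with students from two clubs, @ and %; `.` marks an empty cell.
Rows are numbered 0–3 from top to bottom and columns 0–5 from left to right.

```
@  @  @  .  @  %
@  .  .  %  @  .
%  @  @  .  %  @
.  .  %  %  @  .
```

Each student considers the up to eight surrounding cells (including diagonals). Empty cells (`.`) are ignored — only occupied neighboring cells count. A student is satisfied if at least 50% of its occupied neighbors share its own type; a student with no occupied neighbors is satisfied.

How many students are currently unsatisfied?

(0,0)@ 2/2 satisfied
(0,1)@ 3/3 satisfied
(0,2)@ 1/2 satisfied
(0,4)@ 1/3 not
(0,5)% 0/2 not
(1,0)@ 3/4 satisfied
(1,3)% 1/5 not
(1,4)@ 2/5 not
(2,0)% 0/2 not
(2,1)@ 2/4 satisfied
(2,2)@ 1/4 not
(2,4)% 2/5 not
(2,5)@ 2/3 satisfied
(3,2)% 1/3 not
(3,3)% 2/4 satisfied
(3,4)@ 1/3 not
Unsatisfied: (0,4), (0,5), (1,3), (1,4), (2,0), (2,2), (2,4), (3,2), (3,4) — 9 in total.

9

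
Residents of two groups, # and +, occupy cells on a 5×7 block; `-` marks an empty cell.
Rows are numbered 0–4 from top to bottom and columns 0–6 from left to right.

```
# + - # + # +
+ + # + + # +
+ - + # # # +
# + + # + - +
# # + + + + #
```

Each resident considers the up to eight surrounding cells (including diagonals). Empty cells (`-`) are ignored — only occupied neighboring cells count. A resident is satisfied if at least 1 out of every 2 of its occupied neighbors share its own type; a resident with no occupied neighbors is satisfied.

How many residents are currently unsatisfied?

16

Row 0: (0,0)# 0/3 ✗ · (0,1)+ 2/4 ✓ · (0,3)# 1/4 ✗ · (0,4)+ 2/5 ✗ · (0,5)# 1/5 ✗ · (0,6)+ 1/3 ✗
Row 1: (1,0)+ 3/4 ✓ · (1,1)+ 4/6 ✓ · (1,2)# 2/6 ✗ · (1,3)+ 3/7 ✗ · (1,4)+ 2/8 ✗ · (1,5)# 3/8 ✗ · (1,6)+ 2/5 ✗
Row 2: (2,0)+ 3/4 ✓ · (2,2)+ 4/7 ✓ · (2,3)# 3/8 ✗ · (2,4)# 4/7 ✓ · (2,5)# 2/7 ✗ · (2,6)+ 2/4 ✓
Row 3: (3,0)# 2/4 ✓ · (3,1)+ 4/7 ✓ · (3,2)+ 4/7 ✓ · (3,3)# 2/8 ✗ · (3,4)+ 3/7 ✗ · (3,6)+ 2/4 ✓
Row 4: (4,0)# 2/3 ✓ · (4,1)# 2/5 ✗ · (4,2)+ 3/5 ✓ · (4,3)+ 4/5 ✓ · (4,4)+ 3/4 ✓ · (4,5)+ 3/4 ✓ · (4,6)# 0/2 ✗
Unsatisfied: (0,0), (0,3), (0,4), (0,5), (0,6), (1,2), (1,3), (1,4), (1,5), (1,6), (2,3), (2,5), (3,3), (3,4), (4,1), (4,6) — 16 in total.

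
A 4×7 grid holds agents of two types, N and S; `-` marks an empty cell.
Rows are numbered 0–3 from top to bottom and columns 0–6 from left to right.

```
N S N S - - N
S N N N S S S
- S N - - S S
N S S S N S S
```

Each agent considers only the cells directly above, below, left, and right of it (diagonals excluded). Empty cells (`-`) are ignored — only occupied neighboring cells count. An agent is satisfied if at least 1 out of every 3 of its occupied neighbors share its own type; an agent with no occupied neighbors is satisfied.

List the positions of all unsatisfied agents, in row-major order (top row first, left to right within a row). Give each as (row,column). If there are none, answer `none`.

Row 0: (0,0)N 0/2 ✗ · (0,1)S 0/3 ✗ · (0,2)N 1/3 ✓ · (0,3)S 0/2 ✗ · (0,6)N 0/1 ✗
Row 1: (1,0)S 0/2 ✗ · (1,1)N 1/4 ✗ · (1,2)N 4/4 ✓ · (1,3)N 1/3 ✓ · (1,4)S 1/2 ✓ · (1,5)S 3/3 ✓ · (1,6)S 2/3 ✓
Row 2: (2,1)S 1/3 ✓ · (2,2)N 1/3 ✓ · (2,5)S 3/3 ✓ · (2,6)S 3/3 ✓
Row 3: (3,0)N 0/1 ✗ · (3,1)S 2/3 ✓ · (3,2)S 2/3 ✓ · (3,3)S 1/2 ✓ · (3,4)N 0/2 ✗ · (3,5)S 2/3 ✓ · (3,6)S 2/2 ✓

(0,0), (0,1), (0,3), (0,6), (1,0), (1,1), (3,0), (3,4)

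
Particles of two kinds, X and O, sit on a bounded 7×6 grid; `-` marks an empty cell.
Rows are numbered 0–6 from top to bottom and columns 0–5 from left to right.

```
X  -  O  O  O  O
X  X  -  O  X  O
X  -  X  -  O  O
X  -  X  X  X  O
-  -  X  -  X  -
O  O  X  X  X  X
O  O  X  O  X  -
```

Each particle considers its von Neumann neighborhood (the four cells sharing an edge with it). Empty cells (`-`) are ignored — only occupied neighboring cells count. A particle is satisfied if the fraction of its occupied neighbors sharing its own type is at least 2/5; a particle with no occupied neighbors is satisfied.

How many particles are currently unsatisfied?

(0,0)X 1/1 satisfied
(0,2)O 1/1 satisfied
(0,3)O 3/3 satisfied
(0,4)O 2/3 satisfied
(0,5)O 2/2 satisfied
(1,0)X 3/3 satisfied
(1,1)X 1/1 satisfied
(1,3)O 1/2 satisfied
(1,4)X 0/4 not
(1,5)O 2/3 satisfied
(2,0)X 2/2 satisfied
(2,2)X 1/1 satisfied
(2,4)O 1/3 not
(2,5)O 3/3 satisfied
(3,0)X 1/1 satisfied
(3,2)X 3/3 satisfied
(3,3)X 2/2 satisfied
(3,4)X 2/4 satisfied
(3,5)O 1/2 satisfied
(4,2)X 2/2 satisfied
(4,4)X 2/2 satisfied
(5,0)O 2/2 satisfied
(5,1)O 2/3 satisfied
(5,2)X 3/4 satisfied
(5,3)X 2/3 satisfied
(5,4)X 4/4 satisfied
(5,5)X 1/1 satisfied
(6,0)O 2/2 satisfied
(6,1)O 2/3 satisfied
(6,2)X 1/3 not
(6,3)O 0/3 not
(6,4)X 1/2 satisfied
Unsatisfied: (1,4), (2,4), (6,2), (6,3) — 4 in total.

4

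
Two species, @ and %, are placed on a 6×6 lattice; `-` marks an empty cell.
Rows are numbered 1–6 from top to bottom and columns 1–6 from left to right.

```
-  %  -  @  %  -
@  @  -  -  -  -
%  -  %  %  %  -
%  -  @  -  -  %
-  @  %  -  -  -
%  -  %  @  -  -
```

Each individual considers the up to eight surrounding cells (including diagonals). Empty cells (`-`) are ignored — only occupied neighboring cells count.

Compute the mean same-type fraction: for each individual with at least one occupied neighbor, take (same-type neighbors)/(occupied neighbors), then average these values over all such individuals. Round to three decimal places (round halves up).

0.321

Row 1: (1,2)% 0/2 · (1,4)@ 0/1 · (1,5)% 0/1
Row 2: (2,1)@ 1/3 · (2,2)@ 1/4
Row 3: (3,1)% 1/3 · (3,3)% 1/3 · (3,4)% 2/3 · (3,5)% 2/2
Row 4: (4,1)% 1/2 · (4,3)@ 1/4 · (4,6)% 1/1
Row 5: (5,2)@ 1/5 · (5,3)% 1/4
Row 6: (6,1)% 0/1 · (6,3)% 1/3 · (6,4)@ 0/2
Sum over 17 individuals: 0/2 + 0/1 + 0/1 + 1/3 + 1/4 + 1/3 + 1/3 + 2/3 + 2/2 + 1/2 + 1/4 + 1/1 + 1/5 + 1/4 + 0/1 + 1/3 + 0/2 = 109/20; mean = 109/20 ÷ 17 = 109/340 = 0.320588… → 0.321.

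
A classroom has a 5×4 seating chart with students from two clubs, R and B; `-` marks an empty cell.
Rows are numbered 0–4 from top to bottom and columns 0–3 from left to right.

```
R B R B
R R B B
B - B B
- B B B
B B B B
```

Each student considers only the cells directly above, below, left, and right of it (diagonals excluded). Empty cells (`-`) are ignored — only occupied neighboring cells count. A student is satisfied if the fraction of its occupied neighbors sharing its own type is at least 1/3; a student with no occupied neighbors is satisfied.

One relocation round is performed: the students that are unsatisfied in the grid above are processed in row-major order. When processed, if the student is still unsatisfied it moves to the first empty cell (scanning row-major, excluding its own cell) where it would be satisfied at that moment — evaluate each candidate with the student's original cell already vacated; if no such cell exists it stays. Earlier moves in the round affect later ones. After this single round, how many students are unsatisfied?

Initially unsatisfied (in order): (0,1), (0,2), (2,0).
  (0,1) → (2,1).
  (0,2) → (0,1).
  (2,0): now satisfied by earlier moves; stays.
Resulting grid:
R R - B
R R B B
B B B B
- B B B
B B B B
All satisfied now.

0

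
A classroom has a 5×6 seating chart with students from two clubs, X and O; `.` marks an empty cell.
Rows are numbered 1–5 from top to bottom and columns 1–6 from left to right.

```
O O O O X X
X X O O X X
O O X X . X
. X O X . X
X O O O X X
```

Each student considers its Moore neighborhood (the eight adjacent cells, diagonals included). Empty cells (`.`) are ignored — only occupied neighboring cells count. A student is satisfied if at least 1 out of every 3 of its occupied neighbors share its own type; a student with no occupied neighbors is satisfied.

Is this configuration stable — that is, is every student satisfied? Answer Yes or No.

(1,1)O 1/3 satisfied
(1,2)O 3/5 satisfied
(1,3)O 4/5 satisfied
(1,4)O 3/5 satisfied
(1,5)X 3/5 satisfied
(1,6)X 3/3 satisfied
(2,1)X 1/5 not
(2,2)X 2/8 not
(2,3)O 5/8 satisfied
(2,4)O 3/7 satisfied
(2,5)X 5/7 satisfied
(2,6)X 4/4 satisfied
(3,1)O 1/4 not
(3,2)O 3/7 satisfied
(3,3)X 4/8 satisfied
(3,4)X 3/6 satisfied
(3,6)X 3/3 satisfied
(4,2)X 2/7 not
(4,3)O 4/8 satisfied
(4,4)X 3/6 satisfied
(4,6)X 3/3 satisfied
(5,1)X 1/2 satisfied
(5,2)O 2/4 satisfied
(5,3)O 3/5 satisfied
(5,4)O 2/4 satisfied
(5,5)X 3/4 satisfied
(5,6)X 2/2 satisfied
For instance (2,1) has only 1/5 same-type neighbors, below 1/3.

No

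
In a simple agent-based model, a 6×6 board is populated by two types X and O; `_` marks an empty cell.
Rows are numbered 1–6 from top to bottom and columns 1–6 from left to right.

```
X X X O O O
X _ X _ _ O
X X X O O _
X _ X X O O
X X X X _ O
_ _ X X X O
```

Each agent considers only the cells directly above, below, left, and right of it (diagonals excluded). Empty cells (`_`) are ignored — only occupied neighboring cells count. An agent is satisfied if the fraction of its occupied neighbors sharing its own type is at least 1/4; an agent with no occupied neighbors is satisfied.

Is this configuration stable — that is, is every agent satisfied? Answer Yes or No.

(1,1)X 2/2 ✓
(1,2)X 2/2 ✓
(1,3)X 2/3 ✓
(1,4)O 1/2 ✓
(1,5)O 2/2 ✓
(1,6)O 2/2 ✓
(2,1)X 2/2 ✓
(2,3)X 2/2 ✓
(2,6)O 1/1 ✓
(3,1)X 3/3 ✓
(3,2)X 2/2 ✓
(3,3)X 3/4 ✓
(3,4)O 1/3 ✓
(3,5)O 2/2 ✓
(4,1)X 2/2 ✓
(4,3)X 3/3 ✓
(4,4)X 2/4 ✓
(4,5)O 2/3 ✓
(4,6)O 2/2 ✓
(5,1)X 2/2 ✓
(5,2)X 2/2 ✓
(5,3)X 4/4 ✓
(5,4)X 3/3 ✓
(5,6)O 2/2 ✓
(6,3)X 2/2 ✓
(6,4)X 3/3 ✓
(6,5)X 1/2 ✓
(6,6)O 1/2 ✓
All meet the threshold, so the configuration is stable.

Yes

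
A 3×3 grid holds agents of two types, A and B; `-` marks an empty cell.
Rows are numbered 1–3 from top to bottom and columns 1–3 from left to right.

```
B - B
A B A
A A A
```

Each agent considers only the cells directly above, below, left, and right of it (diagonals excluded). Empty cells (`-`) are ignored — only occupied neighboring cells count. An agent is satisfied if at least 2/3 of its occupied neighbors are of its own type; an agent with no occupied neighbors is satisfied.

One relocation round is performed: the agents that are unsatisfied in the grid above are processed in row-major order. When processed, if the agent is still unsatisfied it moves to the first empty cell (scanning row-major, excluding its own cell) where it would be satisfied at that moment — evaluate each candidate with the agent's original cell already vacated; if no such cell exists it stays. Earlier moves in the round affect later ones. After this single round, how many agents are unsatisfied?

4

Initially unsatisfied (in order): (1,1), (1,3), (2,1), (2,2), (2,3).
  (1,1) → (1,2).
  (1,3): no empty cell satisfies it; stays.
  (2,1): no empty cell satisfies it; stays.
  (2,2): no empty cell satisfies it; stays.
  (2,3): no empty cell satisfies it; stays.
Resulting grid:
- B B
A B A
A A A
Unsatisfied now: (1,3), (2,1), (2,2), (2,3).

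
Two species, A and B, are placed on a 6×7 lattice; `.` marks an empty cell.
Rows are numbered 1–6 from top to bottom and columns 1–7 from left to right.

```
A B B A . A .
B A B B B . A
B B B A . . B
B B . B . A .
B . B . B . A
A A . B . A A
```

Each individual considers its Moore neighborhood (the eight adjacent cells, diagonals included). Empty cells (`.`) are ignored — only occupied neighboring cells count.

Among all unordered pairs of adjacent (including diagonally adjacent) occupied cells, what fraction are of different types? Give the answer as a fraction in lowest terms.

26/61

Scan each occupied cell's neighbors to the right and below (and the two forward diagonals) so each pair is counted once.
From row 1: 9 unlike of 16 pairs (running 9/16).
From row 2: 9 unlike of 16 pairs (running 18/32).
From row 3: 3 unlike of 11 pairs (running 21/43).
From row 4: 1 unlike of 8 pairs (running 22/51).
From row 5: 4 unlike of 8 pairs (running 26/59).
From row 6: 0 unlike of 2 pairs (running 26/61).
Total adjacent occupied pairs: 61; unlike-type pairs: 26.
26/61 is already in lowest terms.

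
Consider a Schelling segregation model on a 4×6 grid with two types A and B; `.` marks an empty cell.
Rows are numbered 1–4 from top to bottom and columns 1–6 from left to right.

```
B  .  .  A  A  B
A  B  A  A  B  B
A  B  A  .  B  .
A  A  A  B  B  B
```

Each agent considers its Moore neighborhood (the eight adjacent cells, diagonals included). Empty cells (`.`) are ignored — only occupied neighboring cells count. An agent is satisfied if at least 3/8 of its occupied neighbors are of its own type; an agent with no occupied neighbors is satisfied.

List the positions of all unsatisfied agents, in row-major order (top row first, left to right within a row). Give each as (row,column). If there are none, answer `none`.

(1,1)B 1/2 ✓
(1,4)A 3/4 ✓
(1,5)A 2/5 ✓
(1,6)B 2/3 ✓
(2,1)A 1/4 ✗
(2,2)B 2/6 ✗
(2,3)A 3/5 ✓
(2,4)A 4/6 ✓
(2,5)B 3/6 ✓
(2,6)B 3/4 ✓
(3,1)A 3/5 ✓
(3,2)B 1/8 ✗
(3,3)A 4/7 ✓
(3,5)B 5/6 ✓
(4,1)A 2/3 ✓
(4,2)A 4/5 ✓
(4,3)A 2/4 ✓
(4,4)B 2/4 ✓
(4,5)B 3/3 ✓
(4,6)B 2/2 ✓

(2,1), (2,2), (3,2)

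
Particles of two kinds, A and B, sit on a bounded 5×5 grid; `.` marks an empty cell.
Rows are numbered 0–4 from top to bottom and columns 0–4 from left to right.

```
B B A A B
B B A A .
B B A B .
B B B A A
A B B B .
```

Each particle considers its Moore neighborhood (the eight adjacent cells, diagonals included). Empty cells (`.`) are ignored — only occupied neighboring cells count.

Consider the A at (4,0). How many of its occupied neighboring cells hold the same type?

0

Occupied neighbors of (4,0): (3,0)=B, (3,1)=B, (4,1)=B.
Same type (A): 0 of 3.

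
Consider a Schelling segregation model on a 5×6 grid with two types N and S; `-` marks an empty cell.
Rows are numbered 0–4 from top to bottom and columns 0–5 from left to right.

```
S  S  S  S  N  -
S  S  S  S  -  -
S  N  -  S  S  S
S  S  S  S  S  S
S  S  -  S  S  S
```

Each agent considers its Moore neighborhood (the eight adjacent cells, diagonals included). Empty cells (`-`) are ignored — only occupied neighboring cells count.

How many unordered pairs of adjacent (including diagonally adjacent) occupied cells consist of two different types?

Scan each occupied cell's neighbors to the right and below (and the two forward diagonals) so each pair is counted once.
From row 0: 2 unlike of 15 pairs (running 2/15).
From row 1: 3 unlike of 11 pairs (running 5/26).
From row 2: 4 unlike of 16 pairs (running 9/42).
From row 3: 0 unlike of 18 pairs (running 9/60).
From row 4: 0 unlike of 3 pairs (running 9/63).
Total adjacent occupied pairs: 63; unlike-type pairs: 9.

9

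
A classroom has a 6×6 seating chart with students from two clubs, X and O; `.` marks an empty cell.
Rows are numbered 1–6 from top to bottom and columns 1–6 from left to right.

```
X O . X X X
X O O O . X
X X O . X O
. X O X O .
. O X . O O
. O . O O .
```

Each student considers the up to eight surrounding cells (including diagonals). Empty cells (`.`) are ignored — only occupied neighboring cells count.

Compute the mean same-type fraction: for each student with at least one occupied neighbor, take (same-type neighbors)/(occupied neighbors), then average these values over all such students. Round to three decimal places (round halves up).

Row 1: (1,1)X 1/3 · (1,2)O 2/4 · (1,4)X 1/3 · (1,5)X 3/4 · (1,6)X 2/2
Row 2: (2,1)X 3/5 · (2,2)O 3/7 · (2,3)O 4/6 · (2,4)O 2/5 · (2,6)X 3/4
Row 3: (3,1)X 3/4 · (3,2)X 3/7 · (3,3)O 4/7 · (3,5)X 2/5 · (3,6)O 1/3
Row 4: (4,2)X 3/6 · (4,3)O 2/6 · (4,4)X 2/6 · (4,5)O 3/5
Row 5: (5,2)O 2/4 · (5,3)X 2/6 · (5,5)O 4/5 · (5,6)O 3/3
Row 6: (6,2)O 1/2 · (6,4)O 2/3 · (6,5)O 3/3
Sum over 26 students: 1/3 + 2/4 + 1/3 + 3/4 + 2/2 + 3/5 + 3/7 + 4/6 + 2/5 + 3/4 + 3/4 + 3/7 + 4/7 + 2/5 + 1/3 + 3/6 + 2/6 + 2/6 + 3/5 + 2/4 + 2/6 + 4/5 + 3/3 + 1/2 + 2/3 + 3/3 = 6221/420; mean = 6221/420 ÷ 26 = 6221/10920 = 0.569688… → 0.570.

0.570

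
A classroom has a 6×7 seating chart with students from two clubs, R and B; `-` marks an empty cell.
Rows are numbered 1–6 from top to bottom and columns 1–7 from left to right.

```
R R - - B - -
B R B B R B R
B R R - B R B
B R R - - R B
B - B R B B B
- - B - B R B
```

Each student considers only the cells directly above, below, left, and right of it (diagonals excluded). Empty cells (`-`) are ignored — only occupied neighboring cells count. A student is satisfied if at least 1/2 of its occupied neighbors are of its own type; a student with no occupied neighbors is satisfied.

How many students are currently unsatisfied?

13

(1,1)R 1/2 satisfied
(1,2)R 2/2 satisfied
(1,5)B 0/1 not
(2,1)B 1/3 not
(2,2)R 2/4 satisfied
(2,3)B 1/3 not
(2,4)B 1/2 satisfied
(2,5)R 0/4 not
(2,6)B 0/3 not
(2,7)R 0/2 not
(3,1)B 2/3 satisfied
(3,2)R 3/4 satisfied
(3,3)R 2/3 satisfied
(3,5)B 0/2 not
(3,6)R 1/4 not
(3,7)B 1/3 not
(4,1)B 2/3 satisfied
(4,2)R 2/3 satisfied
(4,3)R 2/3 satisfied
(4,6)R 1/3 not
(4,7)B 2/3 satisfied
(5,1)B 1/1 satisfied
(5,3)B 1/3 not
(5,4)R 0/2 not
(5,5)B 2/3 satisfied
(5,6)B 2/4 satisfied
(5,7)B 3/3 satisfied
(6,3)B 1/1 satisfied
(6,5)B 1/2 satisfied
(6,6)R 0/3 not
(6,7)B 1/2 satisfied
Unsatisfied: (1,5), (2,1), (2,3), (2,5), (2,6), (2,7), (3,5), (3,6), (3,7), (4,6), (5,3), (5,4), (6,6) — 13 in total.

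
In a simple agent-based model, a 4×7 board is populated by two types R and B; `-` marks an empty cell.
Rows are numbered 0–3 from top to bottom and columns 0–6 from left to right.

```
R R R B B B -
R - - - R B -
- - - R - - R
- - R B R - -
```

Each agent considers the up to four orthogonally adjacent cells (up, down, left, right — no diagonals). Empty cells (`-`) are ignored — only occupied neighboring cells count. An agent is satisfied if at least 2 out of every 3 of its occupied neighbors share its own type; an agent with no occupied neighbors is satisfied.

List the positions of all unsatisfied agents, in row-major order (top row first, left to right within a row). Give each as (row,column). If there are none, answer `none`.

(0,2), (0,3), (1,4), (1,5), (2,3), (3,2), (3,3), (3,4)

Row 0: (0,0)R 2/2 ok · (0,1)R 2/2 ok · (0,2)R 1/2 unhappy · (0,3)B 1/2 unhappy · (0,4)B 2/3 ok · (0,5)B 2/2 ok
Row 1: (1,0)R 1/1 ok · (1,4)R 0/2 unhappy · (1,5)B 1/2 unhappy
Row 2: (2,3)R 0/1 unhappy · (2,6)R 0/0 ok
Row 3: (3,2)R 0/1 unhappy · (3,3)B 0/3 unhappy · (3,4)R 0/1 unhappy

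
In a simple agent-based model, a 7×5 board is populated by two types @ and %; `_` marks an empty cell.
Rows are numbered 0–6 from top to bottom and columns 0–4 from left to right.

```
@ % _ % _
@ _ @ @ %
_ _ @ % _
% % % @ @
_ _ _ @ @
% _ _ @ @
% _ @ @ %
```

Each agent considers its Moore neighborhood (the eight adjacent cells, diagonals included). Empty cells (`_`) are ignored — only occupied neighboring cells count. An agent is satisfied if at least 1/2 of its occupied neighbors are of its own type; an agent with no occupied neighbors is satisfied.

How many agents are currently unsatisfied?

7

(0,0)@ 1/2 ok
(0,1)% 0/3 unhappy
(0,3)% 1/3 unhappy
(1,0)@ 1/2 ok
(1,2)@ 2/5 unhappy
(1,3)@ 2/5 unhappy
(1,4)% 2/3 ok
(2,2)@ 3/6 ok
(2,3)% 2/7 unhappy
(3,0)% 1/1 ok
(3,1)% 2/3 ok
(3,2)% 2/5 unhappy
(3,3)@ 4/6 ok
(3,4)@ 3/4 ok
(4,3)@ 5/6 ok
(4,4)@ 5/5 ok
(5,0)% 1/1 ok
(5,3)@ 5/6 ok
(5,4)@ 4/5 ok
(6,0)% 1/1 ok
(6,2)@ 2/2 ok
(6,3)@ 3/4 ok
(6,4)% 0/3 unhappy
Unsatisfied: (0,1), (0,3), (1,2), (1,3), (2,3), (3,2), (6,4) — 7 in total.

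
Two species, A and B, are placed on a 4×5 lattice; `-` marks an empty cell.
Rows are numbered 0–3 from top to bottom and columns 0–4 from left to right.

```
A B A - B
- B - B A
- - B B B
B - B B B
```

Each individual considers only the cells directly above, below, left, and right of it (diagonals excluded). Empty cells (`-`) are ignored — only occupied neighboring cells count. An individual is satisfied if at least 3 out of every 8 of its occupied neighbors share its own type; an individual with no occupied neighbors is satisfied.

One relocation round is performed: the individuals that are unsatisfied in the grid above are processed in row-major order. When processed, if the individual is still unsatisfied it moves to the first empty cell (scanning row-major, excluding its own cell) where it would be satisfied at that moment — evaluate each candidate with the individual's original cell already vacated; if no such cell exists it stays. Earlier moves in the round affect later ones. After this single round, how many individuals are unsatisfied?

Initially unsatisfied (in order): (0,0), (0,1), (0,2), (0,4), (1,4).
  (0,0): no empty cell satisfies it; stays.
  (0,1) → (0,3).
  (0,2) → (0,1).
  (0,4): now satisfied by earlier moves; stays.
  (1,4) → (0,2).
Resulting grid:
A A A B B
- B - B -
- - B B B
B - B B B
Unsatisfied now: (1,1).

1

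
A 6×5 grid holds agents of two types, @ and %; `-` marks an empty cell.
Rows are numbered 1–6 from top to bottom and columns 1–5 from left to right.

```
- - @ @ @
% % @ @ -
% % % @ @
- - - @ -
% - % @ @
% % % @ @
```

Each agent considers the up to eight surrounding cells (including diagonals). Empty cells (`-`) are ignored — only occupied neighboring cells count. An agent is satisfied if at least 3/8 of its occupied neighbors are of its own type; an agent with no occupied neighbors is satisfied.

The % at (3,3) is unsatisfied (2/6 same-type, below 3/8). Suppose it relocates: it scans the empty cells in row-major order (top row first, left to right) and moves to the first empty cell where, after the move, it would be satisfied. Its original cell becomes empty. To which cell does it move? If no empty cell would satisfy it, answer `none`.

(1,1)

Vacating (3,3). Empty cells in order:
  (1,1): 2/2 same-type → satisfied — stop here.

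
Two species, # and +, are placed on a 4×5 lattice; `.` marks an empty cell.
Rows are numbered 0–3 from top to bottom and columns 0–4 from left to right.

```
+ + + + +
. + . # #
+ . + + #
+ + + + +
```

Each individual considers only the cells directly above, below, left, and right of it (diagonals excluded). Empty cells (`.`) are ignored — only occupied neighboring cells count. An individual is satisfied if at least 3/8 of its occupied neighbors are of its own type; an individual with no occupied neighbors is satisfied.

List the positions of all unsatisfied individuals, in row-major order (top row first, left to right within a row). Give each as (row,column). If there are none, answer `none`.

Row 0: (0,0)+ 1/1 ok · (0,1)+ 3/3 ok · (0,2)+ 2/2 ok · (0,3)+ 2/3 ok · (0,4)+ 1/2 ok
Row 1: (1,1)+ 1/1 ok · (1,3)# 1/3 unhappy · (1,4)# 2/3 ok
Row 2: (2,0)+ 1/1 ok · (2,2)+ 2/2 ok · (2,3)+ 2/4 ok · (2,4)# 1/3 unhappy
Row 3: (3,0)+ 2/2 ok · (3,1)+ 2/2 ok · (3,2)+ 3/3 ok · (3,3)+ 3/3 ok · (3,4)+ 1/2 ok

(1,3), (2,4)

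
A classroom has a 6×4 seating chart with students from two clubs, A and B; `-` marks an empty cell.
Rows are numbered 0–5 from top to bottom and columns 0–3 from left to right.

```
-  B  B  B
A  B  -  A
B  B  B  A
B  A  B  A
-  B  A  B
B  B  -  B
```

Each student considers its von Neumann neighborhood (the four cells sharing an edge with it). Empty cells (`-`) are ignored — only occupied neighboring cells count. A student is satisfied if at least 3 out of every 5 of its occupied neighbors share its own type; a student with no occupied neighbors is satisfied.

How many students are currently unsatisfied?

Row 0: (0,1)B 2/2 ✓ · (0,2)B 2/2 ✓ · (0,3)B 1/2 ✗
Row 1: (1,0)A 0/2 ✗ · (1,1)B 2/3 ✓ · (1,3)A 1/2 ✗
Row 2: (2,0)B 2/3 ✓ · (2,1)B 3/4 ✓ · (2,2)B 2/3 ✓ · (2,3)A 2/3 ✓
Row 3: (3,0)B 1/2 ✗ · (3,1)A 0/4 ✗ · (3,2)B 1/4 ✗ · (3,3)A 1/3 ✗
Row 4: (4,1)B 1/3 ✗ · (4,2)A 0/3 ✗ · (4,3)B 1/3 ✗
Row 5: (5,0)B 1/1 ✓ · (5,1)B 2/2 ✓ · (5,3)B 1/1 ✓
Unsatisfied: (0,3), (1,0), (1,3), (3,0), (3,1), (3,2), (3,3), (4,1), (4,2), (4,3) — 10 in total.

10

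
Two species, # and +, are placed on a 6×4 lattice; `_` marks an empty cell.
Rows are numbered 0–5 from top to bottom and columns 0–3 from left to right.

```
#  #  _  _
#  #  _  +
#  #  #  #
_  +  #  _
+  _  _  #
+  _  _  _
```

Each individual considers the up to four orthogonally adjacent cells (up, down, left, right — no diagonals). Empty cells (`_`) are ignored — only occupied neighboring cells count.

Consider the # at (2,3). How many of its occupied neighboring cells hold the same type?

1

Occupied neighbors of (2,3): (1,3)=+, (2,2)=#.
Same type (#): 1 of 2.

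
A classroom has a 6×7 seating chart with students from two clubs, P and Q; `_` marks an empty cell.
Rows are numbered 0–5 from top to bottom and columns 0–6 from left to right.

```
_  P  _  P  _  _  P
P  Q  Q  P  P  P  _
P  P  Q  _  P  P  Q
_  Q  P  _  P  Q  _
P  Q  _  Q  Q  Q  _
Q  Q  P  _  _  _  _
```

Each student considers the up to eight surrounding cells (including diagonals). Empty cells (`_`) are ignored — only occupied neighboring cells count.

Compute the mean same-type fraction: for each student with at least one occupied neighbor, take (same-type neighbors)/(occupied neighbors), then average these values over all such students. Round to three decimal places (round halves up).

(0,1)P 1/3
(0,3)P 2/3
(0,6)P 1/1
(1,0)P 3/4
(1,1)Q 2/6
(1,2)Q 2/6
(1,3)P 3/5
(1,4)P 5/5
(1,5)P 4/5
(2,0)P 2/4
(2,1)P 3/7
(2,2)Q 3/6
(2,4)P 5/6
(2,5)P 4/6
(2,6)Q 1/3
(3,1)Q 2/6
(3,2)P 1/5
(3,4)P 2/6
(3,5)Q 3/6
(4,0)P 0/4
(4,1)Q 3/6
(4,3)Q 1/4
(4,4)Q 3/4
(4,5)Q 2/3
(5,0)Q 2/3
(5,1)Q 2/4
(5,2)P 0/3
Sum over 27 students: 1/3 + 2/3 + 1/1 + 3/4 + 2/6 + 2/6 + 3/5 + 5/5 + 4/5 + 2/4 + 3/7 + 3/6 + 5/6 + 4/6 + 1/3 + 2/6 + 1/5 + 2/6 + 3/6 + 0/4 + 3/6 + 1/4 + 3/4 + 2/3 + 2/3 + 2/4 + 0/3 = 1929/140; mean = 1929/140 ÷ 27 = 643/1260 = 0.510317… → 0.510.

0.510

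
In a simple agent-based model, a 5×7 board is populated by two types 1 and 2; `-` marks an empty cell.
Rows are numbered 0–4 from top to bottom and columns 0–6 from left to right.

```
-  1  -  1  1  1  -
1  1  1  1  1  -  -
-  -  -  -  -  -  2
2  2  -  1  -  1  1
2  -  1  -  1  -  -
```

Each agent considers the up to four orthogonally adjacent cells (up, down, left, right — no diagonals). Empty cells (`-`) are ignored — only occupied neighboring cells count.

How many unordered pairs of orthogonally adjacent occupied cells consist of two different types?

Scan each occupied cell's neighbors to the right and below so each pair is counted once.
Row 0: 1(0,1)–1(1,1)= 1(0,3)–1(0,4)= 1(0,3)–1(1,3)= 1(0,4)–1(0,5)= 1(0,4)–1(1,4)=  → 0/5 unlike.
Row 1: 1(1,0)–1(1,1)= 1(1,1)–1(1,2)= 1(1,2)–1(1,3)= 1(1,3)–1(1,4)=  → 0/4 unlike.
Row 2: 2(2,6)–1(3,6)≠  → 1/1 unlike.
Row 3: 2(3,0)–2(3,1)= 2(3,0)–2(4,0)= 1(3,5)–1(3,6)=  → 0/3 unlike.
Total adjacent occupied pairs: 13; unlike-type pairs: 1.

1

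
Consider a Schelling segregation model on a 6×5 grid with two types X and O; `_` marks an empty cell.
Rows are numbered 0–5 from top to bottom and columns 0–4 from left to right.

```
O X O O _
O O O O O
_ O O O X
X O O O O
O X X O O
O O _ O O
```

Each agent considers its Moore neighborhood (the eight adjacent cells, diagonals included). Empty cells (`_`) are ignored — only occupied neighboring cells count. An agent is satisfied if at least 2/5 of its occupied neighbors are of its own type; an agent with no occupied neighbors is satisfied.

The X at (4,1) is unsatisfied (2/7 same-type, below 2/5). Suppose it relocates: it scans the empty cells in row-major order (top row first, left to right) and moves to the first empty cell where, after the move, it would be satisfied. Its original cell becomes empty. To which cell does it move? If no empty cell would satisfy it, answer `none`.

none

Vacating (4,1). Empty cells in order:
  (0,4): 0/3 same-type → still unsatisfied.
  (2,0): 1/5 same-type → still unsatisfied.
  (5,2): 1/4 same-type → still unsatisfied.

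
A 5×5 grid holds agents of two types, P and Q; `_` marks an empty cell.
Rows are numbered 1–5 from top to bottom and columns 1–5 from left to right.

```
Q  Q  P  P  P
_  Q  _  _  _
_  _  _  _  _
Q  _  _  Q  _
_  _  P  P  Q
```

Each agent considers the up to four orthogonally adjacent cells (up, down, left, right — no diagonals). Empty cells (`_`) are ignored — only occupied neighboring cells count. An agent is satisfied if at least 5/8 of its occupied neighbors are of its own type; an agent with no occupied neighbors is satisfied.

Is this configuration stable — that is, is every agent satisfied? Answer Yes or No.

No

Row 1: (1,1)Q 1/1 ✓ · (1,2)Q 2/3 ✓ · (1,3)P 1/2 ✗ · (1,4)P 2/2 ✓ · (1,5)P 1/1 ✓
Row 2: (2,2)Q 1/1 ✓
Row 4: (4,1)Q 0/0 ✓ · (4,4)Q 0/1 ✗
Row 5: (5,3)P 1/1 ✓ · (5,4)P 1/3 ✗ · (5,5)Q 0/1 ✗
For instance (1,3) has only 1/2 same-type neighbors, below 5/8.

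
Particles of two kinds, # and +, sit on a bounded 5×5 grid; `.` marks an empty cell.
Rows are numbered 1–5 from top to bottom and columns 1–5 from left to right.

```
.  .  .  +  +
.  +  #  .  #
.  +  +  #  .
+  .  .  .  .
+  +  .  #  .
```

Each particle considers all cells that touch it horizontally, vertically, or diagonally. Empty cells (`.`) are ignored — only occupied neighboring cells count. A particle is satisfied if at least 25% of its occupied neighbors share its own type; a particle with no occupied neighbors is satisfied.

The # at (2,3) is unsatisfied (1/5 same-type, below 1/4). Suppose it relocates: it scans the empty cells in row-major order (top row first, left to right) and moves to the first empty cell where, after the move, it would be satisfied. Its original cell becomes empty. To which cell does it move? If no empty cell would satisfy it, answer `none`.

(2,4)

Vacating (2,3). Empty cells in order:
  (1,1): 0/1 same-type → still unsatisfied.
  (1,2): 0/1 same-type → still unsatisfied.
  (1,3): 0/2 same-type → still unsatisfied.
  (2,1): 0/2 same-type → still unsatisfied.
  (2,4): 2/5 same-type → satisfied — stop here.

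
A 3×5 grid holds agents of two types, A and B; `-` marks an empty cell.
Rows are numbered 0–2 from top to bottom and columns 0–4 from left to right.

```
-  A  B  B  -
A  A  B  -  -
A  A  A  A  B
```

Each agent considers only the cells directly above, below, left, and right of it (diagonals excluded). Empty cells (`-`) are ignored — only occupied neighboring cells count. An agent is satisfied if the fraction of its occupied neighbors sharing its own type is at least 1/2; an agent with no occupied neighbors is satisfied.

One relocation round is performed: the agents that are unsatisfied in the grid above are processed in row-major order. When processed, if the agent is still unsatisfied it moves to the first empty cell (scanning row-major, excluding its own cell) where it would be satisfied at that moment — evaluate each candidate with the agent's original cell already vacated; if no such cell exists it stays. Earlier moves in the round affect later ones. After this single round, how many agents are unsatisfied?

0

Initially unsatisfied (in order): (1,2), (2,4).
  (1,2) → (0,4).
  (2,4) → (1,3).
Resulting grid:
- A B B B
A A - B -
A A A A -
All satisfied now.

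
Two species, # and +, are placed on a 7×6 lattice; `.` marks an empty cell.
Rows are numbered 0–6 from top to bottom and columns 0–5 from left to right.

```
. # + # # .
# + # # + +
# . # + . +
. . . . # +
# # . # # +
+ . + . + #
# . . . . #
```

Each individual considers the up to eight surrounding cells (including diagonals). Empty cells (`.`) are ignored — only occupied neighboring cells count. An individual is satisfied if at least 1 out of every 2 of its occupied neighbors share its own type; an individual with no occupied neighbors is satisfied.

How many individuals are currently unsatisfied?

10

Row 0: (0,1)# 2/4 ✓ · (0,2)+ 1/5 ✗ · (0,3)# 3/5 ✓ · (0,4)# 2/4 ✓
Row 1: (1,0)# 2/3 ✓ · (1,1)+ 1/6 ✗ · (1,2)# 4/7 ✓ · (1,3)# 4/7 ✓ · (1,4)+ 3/6 ✓ · (1,5)+ 2/3 ✓
Row 2: (2,0)# 1/2 ✓ · (2,2)# 2/4 ✓ · (2,3)+ 1/5 ✗ · (2,5)+ 3/4 ✓
Row 3: (3,4)# 2/6 ✗ · (3,5)+ 2/4 ✓
Row 4: (4,0)# 1/2 ✓ · (4,1)# 1/3 ✗ · (4,3)# 2/4 ✓ · (4,4)# 3/6 ✓ · (4,5)+ 2/5 ✗
Row 5: (5,0)+ 0/3 ✗ · (5,2)+ 0/2 ✗ · (5,4)+ 1/5 ✗ · (5,5)# 2/4 ✓
Row 6: (6,0)# 0/1 ✗ · (6,5)# 1/2 ✓
Unsatisfied: (0,2), (1,1), (2,3), (3,4), (4,1), (4,5), (5,0), (5,2), (5,4), (6,0) — 10 in total.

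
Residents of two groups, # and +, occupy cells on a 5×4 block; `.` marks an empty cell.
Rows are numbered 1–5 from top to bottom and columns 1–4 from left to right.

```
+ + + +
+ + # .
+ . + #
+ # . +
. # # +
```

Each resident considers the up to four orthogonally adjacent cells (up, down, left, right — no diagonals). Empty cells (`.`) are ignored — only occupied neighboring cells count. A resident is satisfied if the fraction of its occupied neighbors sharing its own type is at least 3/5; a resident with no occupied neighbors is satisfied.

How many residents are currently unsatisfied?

8

Row 1: (1,1)+ 2/2 ok · (1,2)+ 3/3 ok · (1,3)+ 2/3 ok · (1,4)+ 1/1 ok
Row 2: (2,1)+ 3/3 ok · (2,2)+ 2/3 ok · (2,3)# 0/3 unhappy
Row 3: (3,1)+ 2/2 ok · (3,3)+ 0/2 unhappy · (3,4)# 0/2 unhappy
Row 4: (4,1)+ 1/2 unhappy · (4,2)# 1/2 unhappy · (4,4)+ 1/2 unhappy
Row 5: (5,2)# 2/2 ok · (5,3)# 1/2 unhappy · (5,4)+ 1/2 unhappy
Unsatisfied: (2,3), (3,3), (3,4), (4,1), (4,2), (4,4), (5,3), (5,4) — 8 in total.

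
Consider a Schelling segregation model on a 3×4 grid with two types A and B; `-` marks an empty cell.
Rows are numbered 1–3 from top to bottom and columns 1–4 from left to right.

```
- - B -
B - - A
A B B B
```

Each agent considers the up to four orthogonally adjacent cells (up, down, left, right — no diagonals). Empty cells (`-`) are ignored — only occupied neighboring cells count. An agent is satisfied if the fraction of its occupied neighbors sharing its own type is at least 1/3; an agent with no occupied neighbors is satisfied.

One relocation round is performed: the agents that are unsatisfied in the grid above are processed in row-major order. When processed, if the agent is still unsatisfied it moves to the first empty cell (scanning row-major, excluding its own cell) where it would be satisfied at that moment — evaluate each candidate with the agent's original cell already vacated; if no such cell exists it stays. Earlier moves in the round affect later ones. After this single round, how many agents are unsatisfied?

Initially unsatisfied (in order): (2,1), (2,4), (3,1).
  (2,1) → (1,1).
  (2,4) → (2,1).
  (3,1): now satisfied by earlier moves; stays.
Resulting grid:
B - B -
A - - -
A B B B
Unsatisfied now: (1,1).

1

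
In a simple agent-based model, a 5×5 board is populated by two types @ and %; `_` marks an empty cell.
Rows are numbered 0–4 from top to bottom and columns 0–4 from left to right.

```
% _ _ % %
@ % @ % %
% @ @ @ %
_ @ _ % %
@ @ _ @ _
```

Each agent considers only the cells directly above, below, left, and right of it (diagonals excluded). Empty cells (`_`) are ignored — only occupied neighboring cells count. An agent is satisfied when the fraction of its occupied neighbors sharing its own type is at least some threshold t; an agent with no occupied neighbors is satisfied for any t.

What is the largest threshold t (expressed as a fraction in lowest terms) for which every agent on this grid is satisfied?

0/1

(0,0)% 0/1
(0,3)% 2/2
(0,4)% 2/2
(1,0)@ 0/3
(1,1)% 0/3
(1,2)@ 1/3
(1,3)% 2/4
(1,4)% 3/3
(2,0)% 0/2
(2,1)@ 2/4
(2,2)@ 3/3
(2,3)@ 1/4
(2,4)% 2/3
(3,1)@ 2/2
(3,3)% 1/3
(3,4)% 2/2
(4,0)@ 1/1
(4,1)@ 2/2
(4,3)@ 0/1
The smallest same-type fraction is 0/1 at (0,0), which reduces to 0/1. Any threshold above that leaves this agent unsatisfied.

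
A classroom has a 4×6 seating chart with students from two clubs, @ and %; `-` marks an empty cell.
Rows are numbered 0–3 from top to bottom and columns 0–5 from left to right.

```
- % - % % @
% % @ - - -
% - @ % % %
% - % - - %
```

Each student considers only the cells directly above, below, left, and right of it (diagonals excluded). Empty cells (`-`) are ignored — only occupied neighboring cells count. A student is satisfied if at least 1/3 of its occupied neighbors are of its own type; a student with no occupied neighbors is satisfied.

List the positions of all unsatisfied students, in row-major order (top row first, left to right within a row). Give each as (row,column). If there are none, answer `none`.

Row 0: (0,1)% 1/1 ✓ · (0,3)% 1/1 ✓ · (0,4)% 1/2 ✓ · (0,5)@ 0/1 ✗
Row 1: (1,0)% 2/2 ✓ · (1,1)% 2/3 ✓ · (1,2)@ 1/2 ✓
Row 2: (2,0)% 2/2 ✓ · (2,2)@ 1/3 ✓ · (2,3)% 1/2 ✓ · (2,4)% 2/2 ✓ · (2,5)% 2/2 ✓
Row 3: (3,0)% 1/1 ✓ · (3,2)% 0/1 ✗ · (3,5)% 1/1 ✓

(0,5), (3,2)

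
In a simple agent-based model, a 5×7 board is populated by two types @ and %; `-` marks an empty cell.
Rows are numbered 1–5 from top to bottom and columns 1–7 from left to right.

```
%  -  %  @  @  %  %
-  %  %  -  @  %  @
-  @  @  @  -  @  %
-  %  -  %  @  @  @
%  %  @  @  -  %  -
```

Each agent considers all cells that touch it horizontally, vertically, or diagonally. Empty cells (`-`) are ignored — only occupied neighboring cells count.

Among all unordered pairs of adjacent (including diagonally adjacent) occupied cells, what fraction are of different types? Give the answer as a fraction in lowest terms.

Scan each occupied cell's neighbors to the right and below (and the two forward diagonals) so each pair is counted once.
Row 1: %(1,1)–%(2,2)= %(1,3)–@(1,4)≠ %(1,3)–%(2,3)= %(1,3)–%(2,2)= @(1,4)–@(1,5)= @(1,4)–@(2,5)= @(1,4)–%(2,3)≠ @(1,5)–%(1,6)≠ @(1,5)–@(2,5)= @(1,5)–%(2,6)≠ %(1,6)–%(1,7)= %(1,6)–%(2,6)= %(1,6)–@(2,7)≠ %(1,6)–@(2,5)≠ %(1,7)–@(2,7)≠ %(1,7)–%(2,6)=  → 7/16 unlike.
Row 2: %(2,2)–%(2,3)= %(2,2)–@(3,2)≠ %(2,2)–@(3,3)≠ %(2,3)–@(3,3)≠ %(2,3)–@(3,4)≠ %(2,3)–@(3,2)≠ @(2,5)–%(2,6)≠ @(2,5)–@(3,6)= @(2,5)–@(3,4)= %(2,6)–@(2,7)≠ %(2,6)–@(3,6)≠ %(2,6)–%(3,7)= @(2,7)–%(3,7)≠ @(2,7)–@(3,6)=  → 9/14 unlike.
Row 3: @(3,2)–@(3,3)= @(3,2)–%(4,2)≠ @(3,3)–@(3,4)= @(3,3)–%(4,4)≠ @(3,3)–%(4,2)≠ @(3,4)–%(4,4)≠ @(3,4)–@(4,5)= @(3,6)–%(3,7)≠ @(3,6)–@(4,6)= @(3,6)–@(4,7)= @(3,6)–@(4,5)= %(3,7)–@(4,7)≠ %(3,7)–@(4,6)≠  → 7/13 unlike.
Row 4: %(4,2)–%(5,2)= %(4,2)–@(5,3)≠ %(4,2)–%(5,1)= %(4,4)–@(4,5)≠ %(4,4)–@(5,4)≠ %(4,4)–@(5,3)≠ @(4,5)–@(4,6)= @(4,5)–%(5,6)≠ @(4,5)–@(5,4)= @(4,6)–@(4,7)= @(4,6)–%(5,6)≠ @(4,7)–%(5,6)≠  → 7/12 unlike.
Row 5: %(5,1)–%(5,2)= %(5,2)–@(5,3)≠ @(5,3)–@(5,4)=  → 1/3 unlike.
Total adjacent occupied pairs: 58; unlike-type pairs: 31.
31/58 is already in lowest terms.

31/58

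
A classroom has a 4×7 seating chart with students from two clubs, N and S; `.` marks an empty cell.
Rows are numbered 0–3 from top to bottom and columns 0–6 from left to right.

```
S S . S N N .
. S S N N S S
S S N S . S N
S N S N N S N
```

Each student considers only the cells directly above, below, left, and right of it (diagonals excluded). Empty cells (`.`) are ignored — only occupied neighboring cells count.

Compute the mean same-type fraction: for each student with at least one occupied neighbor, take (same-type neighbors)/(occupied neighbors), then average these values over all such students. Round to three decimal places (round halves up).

0.462

(0,0)S 1/1
(0,1)S 2/2
(0,3)S 0/2
(0,4)N 2/3
(0,5)N 1/2
(1,1)S 3/3
(1,2)S 1/3
(1,3)N 1/4
(1,4)N 2/3
(1,5)S 2/4
(1,6)S 1/2
(2,0)S 2/2
(2,1)S 2/4
(2,2)N 0/4
(2,3)S 0/3
(2,5)S 2/3
(2,6)N 1/3
(3,0)S 1/2
(3,1)N 0/3
(3,2)S 0/3
(3,3)N 1/3
(3,4)N 1/2
(3,5)S 1/3
(3,6)N 1/2
Sum over 24 students: 1/1 + 2/2 + 0/2 + 2/3 + 1/2 + 3/3 + 1/3 + 1/4 + 2/3 + 2/4 + 1/2 + 2/2 + 2/4 + 0/4 + 0/3 + 2/3 + 1/3 + 1/2 + 0/3 + 0/3 + 1/3 + 1/2 + 1/3 + 1/2 = 133/12; mean = 133/12 ÷ 24 = 133/288 = 0.461805… → 0.462.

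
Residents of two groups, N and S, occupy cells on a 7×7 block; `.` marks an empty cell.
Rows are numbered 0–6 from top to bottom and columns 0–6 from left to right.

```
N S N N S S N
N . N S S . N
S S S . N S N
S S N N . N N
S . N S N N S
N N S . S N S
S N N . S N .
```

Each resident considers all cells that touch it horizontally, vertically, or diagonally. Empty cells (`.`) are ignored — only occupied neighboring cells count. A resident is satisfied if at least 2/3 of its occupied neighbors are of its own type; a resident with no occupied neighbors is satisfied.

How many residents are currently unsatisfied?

Row 0: (0,0)N 1/2 not · (0,1)S 0/4 not · (0,2)N 2/4 not · (0,3)N 2/5 not · (0,4)S 3/4 satisfied · (0,5)S 2/4 not · (0,6)N 1/2 not
Row 1: (1,0)N 1/4 not · (1,2)N 2/6 not · (1,3)S 3/7 not · (1,4)S 4/6 satisfied · (1,6)N 2/4 not
Row 2: (2,0)S 3/4 satisfied · (2,1)S 4/7 not · (2,2)S 3/6 not · (2,4)N 2/5 not · (2,5)S 1/6 not · (2,6)N 3/4 satisfied
Row 3: (3,0)S 4/4 satisfied · (3,1)S 5/7 satisfied · (3,2)N 2/6 not · (3,3)N 4/6 satisfied · (3,5)N 5/7 satisfied · (3,6)N 3/5 not
Row 4: (4,0)S 2/4 not · (4,2)N 3/6 not · (4,3)S 2/6 not · (4,4)N 4/6 satisfied · (4,5)N 4/7 not · (4,6)S 1/5 not
Row 5: (5,0)N 2/4 not · (5,1)N 4/7 not · (5,2)S 1/5 not · (5,4)S 2/6 not · (5,5)N 3/7 not · (5,6)S 1/4 not
Row 6: (6,0)S 0/3 not · (6,1)N 3/5 not · (6,2)N 2/3 satisfied · (6,4)S 1/3 not · (6,5)N 1/4 not
Unsatisfied: (0,0), (0,1), (0,2), (0,3), (0,5), (0,6), (1,0), (1,2), (1,3), (1,6), (2,1), (2,2), (2,4), (2,5), (3,2), (3,6), (4,0), (4,2), (4,3), (4,5), (4,6), (5,0), (5,1), (5,2), (5,4), (5,5), (5,6), (6,0), (6,1), (6,4), (6,5) — 31 in total.

31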